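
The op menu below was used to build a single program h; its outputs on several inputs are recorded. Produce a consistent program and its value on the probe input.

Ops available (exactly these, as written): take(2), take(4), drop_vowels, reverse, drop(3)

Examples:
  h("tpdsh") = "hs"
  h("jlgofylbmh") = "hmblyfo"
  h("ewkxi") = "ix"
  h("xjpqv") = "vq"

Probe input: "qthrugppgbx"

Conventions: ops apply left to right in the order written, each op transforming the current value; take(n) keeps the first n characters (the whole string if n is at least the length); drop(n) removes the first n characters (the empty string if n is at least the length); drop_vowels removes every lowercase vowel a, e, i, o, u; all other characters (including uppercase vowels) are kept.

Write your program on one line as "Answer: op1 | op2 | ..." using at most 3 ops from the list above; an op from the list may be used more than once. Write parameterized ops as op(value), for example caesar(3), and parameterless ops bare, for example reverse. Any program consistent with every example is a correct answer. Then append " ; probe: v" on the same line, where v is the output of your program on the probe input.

drop(3) | reverse ; probe: "xbgppgur"

Check, running the answer program on each example:
  "tpdsh" -> "sh" -> "hs"
  "jlgofylbmh" -> "ofylbmh" -> "hmblyfo"
  "ewkxi" -> "xi" -> "ix"
  "xjpqv" -> "qv" -> "vq"
  probe: "qthrugppgbx" -> "rugppgbx" -> "xbgppgur"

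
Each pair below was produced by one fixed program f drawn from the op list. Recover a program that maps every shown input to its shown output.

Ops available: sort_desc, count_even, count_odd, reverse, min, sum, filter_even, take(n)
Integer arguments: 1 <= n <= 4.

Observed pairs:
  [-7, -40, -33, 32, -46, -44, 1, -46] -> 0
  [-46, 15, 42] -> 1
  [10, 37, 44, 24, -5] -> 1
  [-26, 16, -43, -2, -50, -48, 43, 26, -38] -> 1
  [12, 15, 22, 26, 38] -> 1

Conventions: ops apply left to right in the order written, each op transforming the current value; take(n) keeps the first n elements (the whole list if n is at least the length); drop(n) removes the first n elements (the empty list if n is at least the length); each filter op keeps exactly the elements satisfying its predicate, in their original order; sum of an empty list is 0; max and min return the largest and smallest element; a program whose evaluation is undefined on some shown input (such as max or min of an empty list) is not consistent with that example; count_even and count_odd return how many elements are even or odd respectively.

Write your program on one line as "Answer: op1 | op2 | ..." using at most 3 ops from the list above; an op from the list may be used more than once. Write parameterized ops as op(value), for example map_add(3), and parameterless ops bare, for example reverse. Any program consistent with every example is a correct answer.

take(2) | take(1) | count_even

Check, running the answer program on each example:
  [-7, -40, -33, 32, -46, -44, 1, -46] -> [-7, -40] -> [-7] -> 0
  [-46, 15, 42] -> [-46, 15] -> [-46] -> 1
  [10, 37, 44, 24, -5] -> [10, 37] -> [10] -> 1
  [-26, 16, -43, -2, -50, -48, 43, 26, -38] -> [-26, 16] -> [-26] -> 1
  [12, 15, 22, 26, 38] -> [12, 15] -> [12] -> 1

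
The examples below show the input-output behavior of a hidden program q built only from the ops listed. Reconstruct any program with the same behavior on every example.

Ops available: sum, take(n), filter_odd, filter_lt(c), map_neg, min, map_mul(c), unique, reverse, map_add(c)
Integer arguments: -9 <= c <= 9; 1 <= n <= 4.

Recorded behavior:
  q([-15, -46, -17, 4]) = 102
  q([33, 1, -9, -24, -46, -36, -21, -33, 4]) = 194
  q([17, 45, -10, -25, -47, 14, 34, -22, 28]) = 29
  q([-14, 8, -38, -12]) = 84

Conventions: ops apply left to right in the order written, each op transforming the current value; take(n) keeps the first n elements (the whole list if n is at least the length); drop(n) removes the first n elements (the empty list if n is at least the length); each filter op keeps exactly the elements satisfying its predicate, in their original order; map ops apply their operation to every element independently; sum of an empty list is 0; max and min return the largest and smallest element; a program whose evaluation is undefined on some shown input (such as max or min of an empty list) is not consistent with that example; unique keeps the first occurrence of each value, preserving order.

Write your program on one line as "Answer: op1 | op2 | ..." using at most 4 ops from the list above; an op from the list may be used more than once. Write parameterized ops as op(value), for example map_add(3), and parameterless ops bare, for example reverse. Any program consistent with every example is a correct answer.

map_mul(-1) | map_add(7) | sum

Check, running the answer program on each example:
  [-15, -46, -17, 4] -> [15, 46, 17, -4] -> [22, 53, 24, 3] -> 102
  [33, 1, -9, -24, -46, -36, -21, -33, 4] -> [-33, -1, 9, 24, 46, 36, 21, 33, -4] -> [-26, 6, 16, 31, 53, 43, 28, 40, 3] -> 194
  [17, 45, -10, -25, -47, 14, 34, -22, 28] -> [-17, -45, 10, 25, 47, -14, -34, 22, -28] -> [-10, -38, 17, 32, 54, -7, -27, 29, -21] -> 29
  [-14, 8, -38, -12] -> [14, -8, 38, 12] -> [21, -1, 45, 19] -> 84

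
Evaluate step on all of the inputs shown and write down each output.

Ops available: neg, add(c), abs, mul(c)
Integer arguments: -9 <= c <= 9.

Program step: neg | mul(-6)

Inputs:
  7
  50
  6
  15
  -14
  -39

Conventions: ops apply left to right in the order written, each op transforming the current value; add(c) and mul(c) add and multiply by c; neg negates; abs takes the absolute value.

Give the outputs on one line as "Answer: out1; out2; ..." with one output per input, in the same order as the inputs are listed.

42; 300; 36; 90; -84; -234

Execution, op by op:
  7 -> -7 -> 42
  50 -> -50 -> 300
  6 -> -6 -> 36
  15 -> -15 -> 90
  -14 -> 14 -> -84
  -39 -> 39 -> -234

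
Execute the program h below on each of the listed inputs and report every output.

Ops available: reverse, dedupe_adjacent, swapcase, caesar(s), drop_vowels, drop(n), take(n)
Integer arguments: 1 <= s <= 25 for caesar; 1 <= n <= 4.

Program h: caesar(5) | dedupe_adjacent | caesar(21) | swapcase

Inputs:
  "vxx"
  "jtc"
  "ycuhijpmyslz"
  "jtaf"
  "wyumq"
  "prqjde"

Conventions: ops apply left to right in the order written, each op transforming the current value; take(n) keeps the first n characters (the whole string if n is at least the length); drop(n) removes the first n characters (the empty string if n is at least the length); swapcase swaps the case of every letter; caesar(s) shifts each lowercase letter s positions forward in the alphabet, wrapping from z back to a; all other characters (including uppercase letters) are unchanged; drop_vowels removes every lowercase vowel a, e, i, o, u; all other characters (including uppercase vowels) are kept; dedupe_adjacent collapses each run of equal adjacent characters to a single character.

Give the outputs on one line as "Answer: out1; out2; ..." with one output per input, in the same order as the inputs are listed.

Execution, op by op:
  "vxx" -> "acc" -> "ac" -> "vx" -> "VX"
  "jtc" -> "oyh" -> "oyh" -> "jtc" -> "JTC"
  "ycuhijpmyslz" -> "dhzmnourdxqe" -> "dhzmnourdxqe" -> "ycuhijpmyslz" -> "YCUHIJPMYSLZ"
  "jtaf" -> "oyfk" -> "oyfk" -> "jtaf" -> "JTAF"
  "wyumq" -> "bdzrv" -> "bdzrv" -> "wyumq" -> "WYUMQ"
  "prqjde" -> "uwvoij" -> "uwvoij" -> "prqjde" -> "PRQJDE"

"VX"; "JTC"; "YCUHIJPMYSLZ"; "JTAF"; "WYUMQ"; "PRQJDE"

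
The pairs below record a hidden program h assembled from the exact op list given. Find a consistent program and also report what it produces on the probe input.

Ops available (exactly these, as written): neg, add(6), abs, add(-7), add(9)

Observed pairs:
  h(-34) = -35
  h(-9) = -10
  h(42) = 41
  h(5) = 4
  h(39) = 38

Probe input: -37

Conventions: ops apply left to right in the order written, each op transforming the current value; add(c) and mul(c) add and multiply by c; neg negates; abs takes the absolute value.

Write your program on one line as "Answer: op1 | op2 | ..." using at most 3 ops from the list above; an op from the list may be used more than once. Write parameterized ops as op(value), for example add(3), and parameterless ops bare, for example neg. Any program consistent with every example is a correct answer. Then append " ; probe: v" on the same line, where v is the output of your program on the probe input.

add(6) | add(-7) ; probe: -38

Check, running the answer program on each example:
  -34 -> -28 -> -35
  -9 -> -3 -> -10
  42 -> 48 -> 41
  5 -> 11 -> 4
  39 -> 45 -> 38
  probe: -37 -> -31 -> -38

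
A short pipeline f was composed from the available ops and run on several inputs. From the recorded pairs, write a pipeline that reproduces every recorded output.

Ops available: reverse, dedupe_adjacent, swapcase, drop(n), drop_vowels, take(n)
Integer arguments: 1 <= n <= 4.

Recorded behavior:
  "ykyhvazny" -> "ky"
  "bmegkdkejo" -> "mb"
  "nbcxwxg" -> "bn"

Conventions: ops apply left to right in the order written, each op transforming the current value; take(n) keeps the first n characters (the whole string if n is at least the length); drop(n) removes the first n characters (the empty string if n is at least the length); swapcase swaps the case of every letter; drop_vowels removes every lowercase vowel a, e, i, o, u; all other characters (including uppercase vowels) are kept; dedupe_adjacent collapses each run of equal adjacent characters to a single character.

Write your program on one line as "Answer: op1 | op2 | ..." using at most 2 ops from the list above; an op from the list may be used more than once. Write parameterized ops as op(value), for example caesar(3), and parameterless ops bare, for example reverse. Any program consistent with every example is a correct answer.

take(2) | reverse

Check, running the answer program on each example:
  "ykyhvazny" -> "yk" -> "ky"
  "bmegkdkejo" -> "bm" -> "mb"
  "nbcxwxg" -> "nb" -> "bn"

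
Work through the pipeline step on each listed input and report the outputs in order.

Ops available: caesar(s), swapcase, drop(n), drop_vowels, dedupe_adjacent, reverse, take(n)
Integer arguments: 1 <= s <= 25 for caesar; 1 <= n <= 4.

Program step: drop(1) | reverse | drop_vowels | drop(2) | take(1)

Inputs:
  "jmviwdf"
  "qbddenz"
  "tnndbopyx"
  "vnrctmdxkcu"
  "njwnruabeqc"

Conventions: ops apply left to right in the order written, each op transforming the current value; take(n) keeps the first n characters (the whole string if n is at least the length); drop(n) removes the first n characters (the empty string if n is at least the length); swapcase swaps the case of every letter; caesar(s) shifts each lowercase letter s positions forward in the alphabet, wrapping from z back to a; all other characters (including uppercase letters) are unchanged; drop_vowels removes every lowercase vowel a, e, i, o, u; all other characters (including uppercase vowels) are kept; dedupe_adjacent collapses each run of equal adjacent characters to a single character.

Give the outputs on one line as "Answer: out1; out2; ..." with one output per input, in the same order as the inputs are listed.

"w"; "d"; "p"; "x"; "b"

Execution, op by op:
  "jmviwdf" -> "mviwdf" -> "fdwivm" -> "fdwvm" -> "wvm" -> "w"
  "qbddenz" -> "bddenz" -> "zneddb" -> "znddb" -> "ddb" -> "d"
  "tnndbopyx" -> "nndbopyx" -> "xypobdnn" -> "xypbdnn" -> "pbdnn" -> "p"
  "vnrctmdxkcu" -> "nrctmdxkcu" -> "uckxdmtcrn" -> "ckxdmtcrn" -> "xdmtcrn" -> "x"
  "njwnruabeqc" -> "jwnruabeqc" -> "cqebaurnwj" -> "cqbrnwj" -> "brnwj" -> "b"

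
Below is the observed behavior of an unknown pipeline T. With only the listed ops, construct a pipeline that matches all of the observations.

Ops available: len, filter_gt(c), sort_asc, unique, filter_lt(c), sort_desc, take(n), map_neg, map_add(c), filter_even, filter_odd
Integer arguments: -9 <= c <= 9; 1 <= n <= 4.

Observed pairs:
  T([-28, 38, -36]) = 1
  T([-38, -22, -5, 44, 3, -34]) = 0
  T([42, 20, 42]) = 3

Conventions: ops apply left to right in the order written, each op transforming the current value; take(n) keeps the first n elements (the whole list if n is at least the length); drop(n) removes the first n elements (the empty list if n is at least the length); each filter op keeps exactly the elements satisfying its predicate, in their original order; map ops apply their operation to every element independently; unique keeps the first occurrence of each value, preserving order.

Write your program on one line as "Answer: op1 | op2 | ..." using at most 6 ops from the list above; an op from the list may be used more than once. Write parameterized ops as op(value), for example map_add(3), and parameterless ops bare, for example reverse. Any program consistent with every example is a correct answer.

sort_asc | filter_even | take(3) | map_add(2) | filter_gt(2) | len

Check, running the answer program on each example:
  [-28, 38, -36] -> [-36, -28, 38] -> [-36, -28, 38] -> [-36, -28, 38] -> [-34, -26, 40] -> [40] -> 1
  [-38, -22, -5, 44, 3, -34] -> [-38, -34, -22, -5, 3, 44] -> [-38, -34, -22, 44] -> [-38, -34, -22] -> [-36, -32, -20] -> [] -> 0
  [42, 20, 42] -> [20, 42, 42] -> [20, 42, 42] -> [20, 42, 42] -> [22, 44, 44] -> [22, 44, 44] -> 3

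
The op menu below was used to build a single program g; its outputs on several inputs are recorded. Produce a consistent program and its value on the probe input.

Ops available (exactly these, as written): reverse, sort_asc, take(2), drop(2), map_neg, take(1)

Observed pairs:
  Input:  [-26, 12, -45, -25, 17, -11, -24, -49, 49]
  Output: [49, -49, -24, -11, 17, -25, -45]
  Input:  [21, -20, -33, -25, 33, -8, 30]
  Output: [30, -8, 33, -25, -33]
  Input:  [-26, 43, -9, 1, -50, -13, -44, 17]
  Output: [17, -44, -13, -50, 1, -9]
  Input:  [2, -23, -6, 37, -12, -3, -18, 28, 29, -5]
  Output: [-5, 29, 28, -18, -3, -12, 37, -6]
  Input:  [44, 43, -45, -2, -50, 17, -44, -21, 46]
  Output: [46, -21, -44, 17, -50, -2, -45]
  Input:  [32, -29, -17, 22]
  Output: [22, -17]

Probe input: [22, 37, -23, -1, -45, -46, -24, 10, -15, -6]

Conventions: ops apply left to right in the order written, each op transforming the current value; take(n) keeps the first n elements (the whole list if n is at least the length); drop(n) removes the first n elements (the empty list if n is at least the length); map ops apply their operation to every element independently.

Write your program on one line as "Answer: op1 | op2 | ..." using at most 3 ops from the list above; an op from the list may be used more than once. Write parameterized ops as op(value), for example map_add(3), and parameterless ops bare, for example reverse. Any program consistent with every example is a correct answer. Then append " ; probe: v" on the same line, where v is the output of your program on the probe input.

drop(2) | reverse ; probe: [-6, -15, 10, -24, -46, -45, -1, -23]

Check, running the answer program on each example:
  [-26, 12, -45, -25, 17, -11, -24, -49, 49] -> [-45, -25, 17, -11, -24, -49, 49] -> [49, -49, -24, -11, 17, -25, -45]
  [21, -20, -33, -25, 33, -8, 30] -> [-33, -25, 33, -8, 30] -> [30, -8, 33, -25, -33]
  [-26, 43, -9, 1, -50, -13, -44, 17] -> [-9, 1, -50, -13, -44, 17] -> [17, -44, -13, -50, 1, -9]
  [2, -23, -6, 37, -12, -3, -18, 28, 29, -5] -> [-6, 37, -12, -3, -18, 28, 29, -5] -> [-5, 29, 28, -18, -3, -12, 37, -6]
  [44, 43, -45, -2, -50, 17, -44, -21, 46] -> [-45, -2, -50, 17, -44, -21, 46] -> [46, -21, -44, 17, -50, -2, -45]
  [32, -29, -17, 22] -> [-17, 22] -> [22, -17]
  probe: [22, 37, -23, -1, -45, -46, -24, 10, -15, -6] -> [-23, -1, -45, -46, -24, 10, -15, -6] -> [-6, -15, 10, -24, -46, -45, -1, -23]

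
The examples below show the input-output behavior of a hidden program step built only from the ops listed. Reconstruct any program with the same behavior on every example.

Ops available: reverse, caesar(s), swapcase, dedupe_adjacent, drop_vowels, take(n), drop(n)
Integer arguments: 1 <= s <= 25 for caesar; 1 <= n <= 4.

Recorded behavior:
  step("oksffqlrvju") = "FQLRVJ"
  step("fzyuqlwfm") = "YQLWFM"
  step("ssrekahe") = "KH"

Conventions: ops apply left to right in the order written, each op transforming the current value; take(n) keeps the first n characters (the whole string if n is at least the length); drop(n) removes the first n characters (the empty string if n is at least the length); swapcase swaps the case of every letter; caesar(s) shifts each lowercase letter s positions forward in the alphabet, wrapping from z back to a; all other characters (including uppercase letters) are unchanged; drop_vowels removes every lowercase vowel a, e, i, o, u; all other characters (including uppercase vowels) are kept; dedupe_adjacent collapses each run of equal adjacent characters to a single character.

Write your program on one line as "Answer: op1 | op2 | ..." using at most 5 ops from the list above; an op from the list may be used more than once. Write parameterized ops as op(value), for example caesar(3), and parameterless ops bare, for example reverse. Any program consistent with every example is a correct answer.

drop_vowels | dedupe_adjacent | drop(2) | swapcase

Check, running the answer program on each example:
  "oksffqlrvju" -> "ksffqlrvj" -> "ksfqlrvj" -> "fqlrvj" -> "FQLRVJ"
  "fzyuqlwfm" -> "fzyqlwfm" -> "fzyqlwfm" -> "yqlwfm" -> "YQLWFM"
  "ssrekahe" -> "ssrkh" -> "srkh" -> "kh" -> "KH"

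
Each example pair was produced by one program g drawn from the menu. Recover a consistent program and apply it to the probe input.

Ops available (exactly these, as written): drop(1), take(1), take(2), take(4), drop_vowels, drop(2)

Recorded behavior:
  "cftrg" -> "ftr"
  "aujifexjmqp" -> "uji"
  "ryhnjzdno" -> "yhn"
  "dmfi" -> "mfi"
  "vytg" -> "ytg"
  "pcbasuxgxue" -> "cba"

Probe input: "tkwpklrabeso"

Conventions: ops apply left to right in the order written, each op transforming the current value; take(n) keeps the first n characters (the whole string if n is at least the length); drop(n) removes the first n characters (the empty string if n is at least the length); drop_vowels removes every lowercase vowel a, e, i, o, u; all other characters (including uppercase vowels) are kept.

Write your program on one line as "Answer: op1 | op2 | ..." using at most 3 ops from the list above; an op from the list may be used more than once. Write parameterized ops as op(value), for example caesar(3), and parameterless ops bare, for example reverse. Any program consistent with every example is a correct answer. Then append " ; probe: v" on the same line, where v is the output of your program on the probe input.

take(4) | drop(1) ; probe: "kwp"

Check, running the answer program on each example:
  "cftrg" -> "cftr" -> "ftr"
  "aujifexjmqp" -> "auji" -> "uji"
  "ryhnjzdno" -> "ryhn" -> "yhn"
  "dmfi" -> "dmfi" -> "mfi"
  "vytg" -> "vytg" -> "ytg"
  "pcbasuxgxue" -> "pcba" -> "cba"
  probe: "tkwpklrabeso" -> "tkwp" -> "kwp"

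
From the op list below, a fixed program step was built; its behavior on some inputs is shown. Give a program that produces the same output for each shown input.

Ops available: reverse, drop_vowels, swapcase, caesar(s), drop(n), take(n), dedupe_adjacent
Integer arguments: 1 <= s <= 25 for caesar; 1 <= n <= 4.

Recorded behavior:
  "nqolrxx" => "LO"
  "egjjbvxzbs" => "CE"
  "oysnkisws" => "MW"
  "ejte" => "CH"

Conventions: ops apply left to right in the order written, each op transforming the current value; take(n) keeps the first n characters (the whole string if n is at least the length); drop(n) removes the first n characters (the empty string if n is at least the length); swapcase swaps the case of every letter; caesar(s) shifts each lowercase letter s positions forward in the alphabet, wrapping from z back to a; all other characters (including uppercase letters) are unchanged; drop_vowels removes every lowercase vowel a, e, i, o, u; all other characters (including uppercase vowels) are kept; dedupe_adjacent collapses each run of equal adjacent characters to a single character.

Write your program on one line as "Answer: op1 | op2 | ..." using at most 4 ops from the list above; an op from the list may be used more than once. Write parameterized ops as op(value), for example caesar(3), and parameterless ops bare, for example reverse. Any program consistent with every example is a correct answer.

caesar(24) | take(2) | swapcase

Check, running the answer program on each example:
  "nqolrxx" -> "lomjpvv" -> "lo" -> "LO"
  "egjjbvxzbs" -> "cehhztvxzq" -> "ce" -> "CE"
  "oysnkisws" -> "mwqligquq" -> "mw" -> "MW"
  "ejte" -> "chrc" -> "ch" -> "CH"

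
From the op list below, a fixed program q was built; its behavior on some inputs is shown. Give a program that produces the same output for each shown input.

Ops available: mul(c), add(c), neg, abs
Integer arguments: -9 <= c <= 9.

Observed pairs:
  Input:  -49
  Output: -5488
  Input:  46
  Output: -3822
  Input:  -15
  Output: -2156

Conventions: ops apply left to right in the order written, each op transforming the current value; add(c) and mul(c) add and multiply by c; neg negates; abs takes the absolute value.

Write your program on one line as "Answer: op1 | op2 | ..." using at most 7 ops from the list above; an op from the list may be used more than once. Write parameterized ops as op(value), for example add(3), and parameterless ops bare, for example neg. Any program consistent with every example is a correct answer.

add(-7) | mul(2) | abs | mul(-1) | mul(7) | mul(7)

Check, running the answer program on each example:
  -49 -> -56 -> -112 -> 112 -> -112 -> -784 -> -5488
  46 -> 39 -> 78 -> 78 -> -78 -> -546 -> -3822
  -15 -> -22 -> -44 -> 44 -> -44 -> -308 -> -2156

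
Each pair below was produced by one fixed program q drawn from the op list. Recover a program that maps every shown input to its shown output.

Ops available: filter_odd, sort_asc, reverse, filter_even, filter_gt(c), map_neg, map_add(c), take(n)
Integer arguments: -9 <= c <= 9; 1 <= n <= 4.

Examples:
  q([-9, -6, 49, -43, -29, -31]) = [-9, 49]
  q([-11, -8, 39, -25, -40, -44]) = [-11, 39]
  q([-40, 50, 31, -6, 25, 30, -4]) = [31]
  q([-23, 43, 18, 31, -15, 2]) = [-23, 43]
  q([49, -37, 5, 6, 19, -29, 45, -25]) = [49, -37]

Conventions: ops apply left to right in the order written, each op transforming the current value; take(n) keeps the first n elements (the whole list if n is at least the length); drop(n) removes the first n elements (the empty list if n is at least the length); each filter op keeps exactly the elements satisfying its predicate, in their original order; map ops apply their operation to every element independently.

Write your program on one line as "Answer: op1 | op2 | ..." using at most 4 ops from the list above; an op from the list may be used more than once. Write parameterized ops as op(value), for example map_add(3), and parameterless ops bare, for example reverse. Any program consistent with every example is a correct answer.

take(3) | filter_odd | take(2)

Check, running the answer program on each example:
  [-9, -6, 49, -43, -29, -31] -> [-9, -6, 49] -> [-9, 49] -> [-9, 49]
  [-11, -8, 39, -25, -40, -44] -> [-11, -8, 39] -> [-11, 39] -> [-11, 39]
  [-40, 50, 31, -6, 25, 30, -4] -> [-40, 50, 31] -> [31] -> [31]
  [-23, 43, 18, 31, -15, 2] -> [-23, 43, 18] -> [-23, 43] -> [-23, 43]
  [49, -37, 5, 6, 19, -29, 45, -25] -> [49, -37, 5] -> [49, -37, 5] -> [49, -37]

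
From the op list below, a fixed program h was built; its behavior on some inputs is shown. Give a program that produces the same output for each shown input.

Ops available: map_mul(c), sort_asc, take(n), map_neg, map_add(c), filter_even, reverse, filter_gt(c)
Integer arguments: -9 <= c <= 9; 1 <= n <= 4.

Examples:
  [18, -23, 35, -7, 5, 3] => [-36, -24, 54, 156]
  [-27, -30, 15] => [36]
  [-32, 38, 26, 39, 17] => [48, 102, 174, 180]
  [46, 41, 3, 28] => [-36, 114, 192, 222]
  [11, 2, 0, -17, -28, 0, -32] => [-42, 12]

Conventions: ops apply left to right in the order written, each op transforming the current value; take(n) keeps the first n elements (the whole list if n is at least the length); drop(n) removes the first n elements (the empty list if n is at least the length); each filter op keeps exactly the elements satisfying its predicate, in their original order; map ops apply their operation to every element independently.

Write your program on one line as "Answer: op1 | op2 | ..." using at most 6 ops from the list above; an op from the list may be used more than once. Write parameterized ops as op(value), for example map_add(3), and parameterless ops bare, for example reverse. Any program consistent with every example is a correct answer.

sort_asc | map_add(-9) | filter_gt(-8) | map_neg | map_mul(-6)

Check, running the answer program on each example:
  [18, -23, 35, -7, 5, 3] -> [-23, -7, 3, 5, 18, 35] -> [-32, -16, -6, -4, 9, 26] -> [-6, -4, 9, 26] -> [6, 4, -9, -26] -> [-36, -24, 54, 156]
  [-27, -30, 15] -> [-30, -27, 15] -> [-39, -36, 6] -> [6] -> [-6] -> [36]
  [-32, 38, 26, 39, 17] -> [-32, 17, 26, 38, 39] -> [-41, 8, 17, 29, 30] -> [8, 17, 29, 30] -> [-8, -17, -29, -30] -> [48, 102, 174, 180]
  [46, 41, 3, 28] -> [3, 28, 41, 46] -> [-6, 19, 32, 37] -> [-6, 19, 32, 37] -> [6, -19, -32, -37] -> [-36, 114, 192, 222]
  [11, 2, 0, -17, -28, 0, -32] -> [-32, -28, -17, 0, 0, 2, 11] -> [-41, -37, -26, -9, -9, -7, 2] -> [-7, 2] -> [7, -2] -> [-42, 12]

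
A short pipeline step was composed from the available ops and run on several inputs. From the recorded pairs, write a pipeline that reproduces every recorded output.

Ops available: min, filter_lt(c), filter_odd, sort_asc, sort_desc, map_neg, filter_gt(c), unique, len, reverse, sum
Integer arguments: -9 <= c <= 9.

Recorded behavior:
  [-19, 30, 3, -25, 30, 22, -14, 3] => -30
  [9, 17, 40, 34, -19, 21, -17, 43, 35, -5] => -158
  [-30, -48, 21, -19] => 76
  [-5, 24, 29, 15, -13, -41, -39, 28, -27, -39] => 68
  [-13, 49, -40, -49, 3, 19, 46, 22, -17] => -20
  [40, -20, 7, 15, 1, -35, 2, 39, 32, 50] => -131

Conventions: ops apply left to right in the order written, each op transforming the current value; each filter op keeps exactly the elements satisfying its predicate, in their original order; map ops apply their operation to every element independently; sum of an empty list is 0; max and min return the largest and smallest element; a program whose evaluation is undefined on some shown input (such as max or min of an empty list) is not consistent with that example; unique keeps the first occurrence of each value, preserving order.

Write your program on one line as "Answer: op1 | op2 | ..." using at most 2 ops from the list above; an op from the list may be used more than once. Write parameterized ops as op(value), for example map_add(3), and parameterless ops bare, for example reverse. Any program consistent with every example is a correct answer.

map_neg | sum

Check, running the answer program on each example:
  [-19, 30, 3, -25, 30, 22, -14, 3] -> [19, -30, -3, 25, -30, -22, 14, -3] -> -30
  [9, 17, 40, 34, -19, 21, -17, 43, 35, -5] -> [-9, -17, -40, -34, 19, -21, 17, -43, -35, 5] -> -158
  [-30, -48, 21, -19] -> [30, 48, -21, 19] -> 76
  [-5, 24, 29, 15, -13, -41, -39, 28, -27, -39] -> [5, -24, -29, -15, 13, 41, 39, -28, 27, 39] -> 68
  [-13, 49, -40, -49, 3, 19, 46, 22, -17] -> [13, -49, 40, 49, -3, -19, -46, -22, 17] -> -20
  [40, -20, 7, 15, 1, -35, 2, 39, 32, 50] -> [-40, 20, -7, -15, -1, 35, -2, -39, -32, -50] -> -131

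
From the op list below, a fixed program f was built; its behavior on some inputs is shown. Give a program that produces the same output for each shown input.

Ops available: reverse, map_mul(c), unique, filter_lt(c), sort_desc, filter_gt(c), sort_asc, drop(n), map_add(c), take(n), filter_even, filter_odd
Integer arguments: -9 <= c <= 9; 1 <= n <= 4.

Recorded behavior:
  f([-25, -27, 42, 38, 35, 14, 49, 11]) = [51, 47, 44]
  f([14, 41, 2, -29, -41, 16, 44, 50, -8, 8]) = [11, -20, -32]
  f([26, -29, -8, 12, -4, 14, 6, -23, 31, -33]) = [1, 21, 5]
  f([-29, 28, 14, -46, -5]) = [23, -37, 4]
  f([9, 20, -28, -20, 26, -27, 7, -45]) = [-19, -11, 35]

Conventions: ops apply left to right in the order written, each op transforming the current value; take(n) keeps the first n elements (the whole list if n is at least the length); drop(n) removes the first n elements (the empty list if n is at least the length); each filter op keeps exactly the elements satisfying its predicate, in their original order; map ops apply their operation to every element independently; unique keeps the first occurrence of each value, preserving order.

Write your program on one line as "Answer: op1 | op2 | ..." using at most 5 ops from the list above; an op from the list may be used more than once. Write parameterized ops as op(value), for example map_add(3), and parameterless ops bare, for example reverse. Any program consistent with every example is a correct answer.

drop(1) | map_add(9) | take(4) | drop(1)

Check, running the answer program on each example:
  [-25, -27, 42, 38, 35, 14, 49, 11] -> [-27, 42, 38, 35, 14, 49, 11] -> [-18, 51, 47, 44, 23, 58, 20] -> [-18, 51, 47, 44] -> [51, 47, 44]
  [14, 41, 2, -29, -41, 16, 44, 50, -8, 8] -> [41, 2, -29, -41, 16, 44, 50, -8, 8] -> [50, 11, -20, -32, 25, 53, 59, 1, 17] -> [50, 11, -20, -32] -> [11, -20, -32]
  [26, -29, -8, 12, -4, 14, 6, -23, 31, -33] -> [-29, -8, 12, -4, 14, 6, -23, 31, -33] -> [-20, 1, 21, 5, 23, 15, -14, 40, -24] -> [-20, 1, 21, 5] -> [1, 21, 5]
  [-29, 28, 14, -46, -5] -> [28, 14, -46, -5] -> [37, 23, -37, 4] -> [37, 23, -37, 4] -> [23, -37, 4]
  [9, 20, -28, -20, 26, -27, 7, -45] -> [20, -28, -20, 26, -27, 7, -45] -> [29, -19, -11, 35, -18, 16, -36] -> [29, -19, -11, 35] -> [-19, -11, 35]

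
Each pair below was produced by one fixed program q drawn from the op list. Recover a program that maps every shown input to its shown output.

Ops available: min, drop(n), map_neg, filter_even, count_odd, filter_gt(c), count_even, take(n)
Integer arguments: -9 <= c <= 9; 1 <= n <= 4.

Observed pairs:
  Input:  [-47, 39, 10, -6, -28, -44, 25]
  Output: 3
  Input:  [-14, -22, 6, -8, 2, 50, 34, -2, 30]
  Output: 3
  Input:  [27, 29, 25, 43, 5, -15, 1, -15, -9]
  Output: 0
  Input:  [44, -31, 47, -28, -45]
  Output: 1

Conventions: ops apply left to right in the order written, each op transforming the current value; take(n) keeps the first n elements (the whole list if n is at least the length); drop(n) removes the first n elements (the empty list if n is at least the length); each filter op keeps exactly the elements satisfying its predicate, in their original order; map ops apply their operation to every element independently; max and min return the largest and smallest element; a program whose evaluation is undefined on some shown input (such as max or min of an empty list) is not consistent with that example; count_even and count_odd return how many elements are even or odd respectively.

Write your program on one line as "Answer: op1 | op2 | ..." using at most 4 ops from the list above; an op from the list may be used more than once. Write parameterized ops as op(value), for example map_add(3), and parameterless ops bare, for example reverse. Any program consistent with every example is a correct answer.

map_neg | filter_gt(5) | count_even

Check, running the answer program on each example:
  [-47, 39, 10, -6, -28, -44, 25] -> [47, -39, -10, 6, 28, 44, -25] -> [47, 6, 28, 44] -> 3
  [-14, -22, 6, -8, 2, 50, 34, -2, 30] -> [14, 22, -6, 8, -2, -50, -34, 2, -30] -> [14, 22, 8] -> 3
  [27, 29, 25, 43, 5, -15, 1, -15, -9] -> [-27, -29, -25, -43, -5, 15, -1, 15, 9] -> [15, 15, 9] -> 0
  [44, -31, 47, -28, -45] -> [-44, 31, -47, 28, 45] -> [31, 28, 45] -> 1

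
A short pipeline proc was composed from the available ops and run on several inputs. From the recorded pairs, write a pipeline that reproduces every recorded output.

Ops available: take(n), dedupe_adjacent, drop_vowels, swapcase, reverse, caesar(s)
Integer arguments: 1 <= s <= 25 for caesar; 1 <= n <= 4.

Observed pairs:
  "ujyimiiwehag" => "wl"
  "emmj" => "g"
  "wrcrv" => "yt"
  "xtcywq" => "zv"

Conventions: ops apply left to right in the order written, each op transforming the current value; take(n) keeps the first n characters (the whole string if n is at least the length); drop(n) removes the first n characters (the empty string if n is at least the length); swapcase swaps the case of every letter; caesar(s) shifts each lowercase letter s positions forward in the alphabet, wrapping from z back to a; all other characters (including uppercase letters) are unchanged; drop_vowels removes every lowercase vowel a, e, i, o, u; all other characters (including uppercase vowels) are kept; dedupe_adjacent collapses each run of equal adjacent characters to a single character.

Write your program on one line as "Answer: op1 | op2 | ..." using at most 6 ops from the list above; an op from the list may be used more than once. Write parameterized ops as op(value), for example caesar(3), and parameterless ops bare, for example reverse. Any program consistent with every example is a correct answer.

dedupe_adjacent | take(2) | caesar(14) | caesar(14) | drop_vowels

Check, running the answer program on each example:
  "ujyimiiwehag" -> "ujyimiwehag" -> "uj" -> "ix" -> "wl" -> "wl"
  "emmj" -> "emj" -> "em" -> "sa" -> "go" -> "g"
  "wrcrv" -> "wrcrv" -> "wr" -> "kf" -> "yt" -> "yt"
  "xtcywq" -> "xtcywq" -> "xt" -> "lh" -> "zv" -> "zv"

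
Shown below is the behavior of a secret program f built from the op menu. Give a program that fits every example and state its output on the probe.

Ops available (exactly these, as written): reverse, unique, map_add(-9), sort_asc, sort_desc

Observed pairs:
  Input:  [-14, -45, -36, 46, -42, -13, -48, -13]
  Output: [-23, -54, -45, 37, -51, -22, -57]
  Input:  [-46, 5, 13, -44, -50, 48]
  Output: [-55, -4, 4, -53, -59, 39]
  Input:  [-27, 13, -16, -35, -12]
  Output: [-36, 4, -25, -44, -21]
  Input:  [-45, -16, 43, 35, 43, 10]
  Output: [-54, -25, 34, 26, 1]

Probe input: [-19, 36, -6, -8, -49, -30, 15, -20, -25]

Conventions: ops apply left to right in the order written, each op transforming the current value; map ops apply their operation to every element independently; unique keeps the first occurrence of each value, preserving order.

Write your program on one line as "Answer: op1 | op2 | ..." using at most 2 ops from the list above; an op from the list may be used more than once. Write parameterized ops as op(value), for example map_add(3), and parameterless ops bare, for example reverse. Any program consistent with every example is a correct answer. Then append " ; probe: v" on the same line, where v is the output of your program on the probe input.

unique | map_add(-9) ; probe: [-28, 27, -15, -17, -58, -39, 6, -29, -34]

Check, running the answer program on each example:
  [-14, -45, -36, 46, -42, -13, -48, -13] -> [-14, -45, -36, 46, -42, -13, -48] -> [-23, -54, -45, 37, -51, -22, -57]
  [-46, 5, 13, -44, -50, 48] -> [-46, 5, 13, -44, -50, 48] -> [-55, -4, 4, -53, -59, 39]
  [-27, 13, -16, -35, -12] -> [-27, 13, -16, -35, -12] -> [-36, 4, -25, -44, -21]
  [-45, -16, 43, 35, 43, 10] -> [-45, -16, 43, 35, 10] -> [-54, -25, 34, 26, 1]
  probe: [-19, 36, -6, -8, -49, -30, 15, -20, -25] -> [-19, 36, -6, -8, -49, -30, 15, -20, -25] -> [-28, 27, -15, -17, -58, -39, 6, -29, -34]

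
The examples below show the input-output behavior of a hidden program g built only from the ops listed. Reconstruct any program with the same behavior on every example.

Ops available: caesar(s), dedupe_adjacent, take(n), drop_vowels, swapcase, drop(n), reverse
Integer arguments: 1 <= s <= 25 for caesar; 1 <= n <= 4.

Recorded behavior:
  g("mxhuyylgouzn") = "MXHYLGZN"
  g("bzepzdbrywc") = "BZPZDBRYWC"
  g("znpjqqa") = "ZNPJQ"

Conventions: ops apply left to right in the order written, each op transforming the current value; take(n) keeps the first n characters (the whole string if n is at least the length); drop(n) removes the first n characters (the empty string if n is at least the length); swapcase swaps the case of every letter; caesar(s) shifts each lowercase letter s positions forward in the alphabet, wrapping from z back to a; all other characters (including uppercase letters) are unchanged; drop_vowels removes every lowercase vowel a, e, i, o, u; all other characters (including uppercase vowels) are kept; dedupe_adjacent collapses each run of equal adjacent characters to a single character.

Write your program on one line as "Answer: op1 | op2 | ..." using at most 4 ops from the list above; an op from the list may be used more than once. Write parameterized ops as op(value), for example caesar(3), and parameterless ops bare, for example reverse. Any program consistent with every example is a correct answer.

dedupe_adjacent | drop_vowels | swapcase

Check, running the answer program on each example:
  "mxhuyylgouzn" -> "mxhuylgouzn" -> "mxhylgzn" -> "MXHYLGZN"
  "bzepzdbrywc" -> "bzepzdbrywc" -> "bzpzdbrywc" -> "BZPZDBRYWC"
  "znpjqqa" -> "znpjqa" -> "znpjq" -> "ZNPJQ"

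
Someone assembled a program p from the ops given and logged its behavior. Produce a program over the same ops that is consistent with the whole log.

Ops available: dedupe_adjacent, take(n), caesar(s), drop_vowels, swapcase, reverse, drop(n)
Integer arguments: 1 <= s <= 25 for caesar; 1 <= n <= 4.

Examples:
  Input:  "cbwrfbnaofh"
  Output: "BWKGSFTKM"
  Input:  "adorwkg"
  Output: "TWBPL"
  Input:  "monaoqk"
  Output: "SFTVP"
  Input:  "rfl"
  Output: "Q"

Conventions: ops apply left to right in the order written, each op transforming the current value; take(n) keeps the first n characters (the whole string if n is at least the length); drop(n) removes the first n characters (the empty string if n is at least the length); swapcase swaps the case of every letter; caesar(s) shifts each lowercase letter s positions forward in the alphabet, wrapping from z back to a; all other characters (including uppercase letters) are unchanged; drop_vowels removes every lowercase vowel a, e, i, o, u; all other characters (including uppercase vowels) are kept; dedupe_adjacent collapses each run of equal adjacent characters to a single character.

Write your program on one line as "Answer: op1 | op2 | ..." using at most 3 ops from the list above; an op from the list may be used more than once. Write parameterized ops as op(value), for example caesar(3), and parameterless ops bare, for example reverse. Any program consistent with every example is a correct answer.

drop(2) | caesar(5) | swapcase

Check, running the answer program on each example:
  "cbwrfbnaofh" -> "wrfbnaofh" -> "bwkgsftkm" -> "BWKGSFTKM"
  "adorwkg" -> "orwkg" -> "twbpl" -> "TWBPL"
  "monaoqk" -> "naoqk" -> "sftvp" -> "SFTVP"
  "rfl" -> "l" -> "q" -> "Q"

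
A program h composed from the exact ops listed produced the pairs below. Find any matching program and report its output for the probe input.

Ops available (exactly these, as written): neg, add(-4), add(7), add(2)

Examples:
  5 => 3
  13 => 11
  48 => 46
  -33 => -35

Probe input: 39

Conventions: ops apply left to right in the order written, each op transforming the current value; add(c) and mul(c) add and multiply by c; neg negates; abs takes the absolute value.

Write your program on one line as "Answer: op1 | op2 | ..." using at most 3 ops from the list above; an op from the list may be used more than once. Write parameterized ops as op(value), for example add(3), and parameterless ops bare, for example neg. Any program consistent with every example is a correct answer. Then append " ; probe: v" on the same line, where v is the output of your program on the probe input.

add(2) | add(-4) ; probe: 37

Check, running the answer program on each example:
  5 -> 7 -> 3
  13 -> 15 -> 11
  48 -> 50 -> 46
  -33 -> -31 -> -35
  probe: 39 -> 41 -> 37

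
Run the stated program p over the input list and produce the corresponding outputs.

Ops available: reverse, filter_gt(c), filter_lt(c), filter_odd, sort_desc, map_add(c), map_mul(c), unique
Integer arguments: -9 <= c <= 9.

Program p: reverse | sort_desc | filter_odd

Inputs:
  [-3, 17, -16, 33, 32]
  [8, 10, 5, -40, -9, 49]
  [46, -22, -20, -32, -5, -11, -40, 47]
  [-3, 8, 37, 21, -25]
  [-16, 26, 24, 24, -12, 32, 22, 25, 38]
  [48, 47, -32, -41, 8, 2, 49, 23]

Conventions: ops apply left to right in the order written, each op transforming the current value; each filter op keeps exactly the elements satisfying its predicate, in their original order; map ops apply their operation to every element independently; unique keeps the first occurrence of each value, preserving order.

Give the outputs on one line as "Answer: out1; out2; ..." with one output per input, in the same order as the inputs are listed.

[33, 17, -3]; [49, 5, -9]; [47, -5, -11]; [37, 21, -3, -25]; [25]; [49, 47, 23, -41]

Execution, op by op:
  [-3, 17, -16, 33, 32] -> [32, 33, -16, 17, -3] -> [33, 32, 17, -3, -16] -> [33, 17, -3]
  [8, 10, 5, -40, -9, 49] -> [49, -9, -40, 5, 10, 8] -> [49, 10, 8, 5, -9, -40] -> [49, 5, -9]
  [46, -22, -20, -32, -5, -11, -40, 47] -> [47, -40, -11, -5, -32, -20, -22, 46] -> [47, 46, -5, -11, -20, -22, -32, -40] -> [47, -5, -11]
  [-3, 8, 37, 21, -25] -> [-25, 21, 37, 8, -3] -> [37, 21, 8, -3, -25] -> [37, 21, -3, -25]
  [-16, 26, 24, 24, -12, 32, 22, 25, 38] -> [38, 25, 22, 32, -12, 24, 24, 26, -16] -> [38, 32, 26, 25, 24, 24, 22, -12, -16] -> [25]
  [48, 47, -32, -41, 8, 2, 49, 23] -> [23, 49, 2, 8, -41, -32, 47, 48] -> [49, 48, 47, 23, 8, 2, -32, -41] -> [49, 47, 23, -41]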